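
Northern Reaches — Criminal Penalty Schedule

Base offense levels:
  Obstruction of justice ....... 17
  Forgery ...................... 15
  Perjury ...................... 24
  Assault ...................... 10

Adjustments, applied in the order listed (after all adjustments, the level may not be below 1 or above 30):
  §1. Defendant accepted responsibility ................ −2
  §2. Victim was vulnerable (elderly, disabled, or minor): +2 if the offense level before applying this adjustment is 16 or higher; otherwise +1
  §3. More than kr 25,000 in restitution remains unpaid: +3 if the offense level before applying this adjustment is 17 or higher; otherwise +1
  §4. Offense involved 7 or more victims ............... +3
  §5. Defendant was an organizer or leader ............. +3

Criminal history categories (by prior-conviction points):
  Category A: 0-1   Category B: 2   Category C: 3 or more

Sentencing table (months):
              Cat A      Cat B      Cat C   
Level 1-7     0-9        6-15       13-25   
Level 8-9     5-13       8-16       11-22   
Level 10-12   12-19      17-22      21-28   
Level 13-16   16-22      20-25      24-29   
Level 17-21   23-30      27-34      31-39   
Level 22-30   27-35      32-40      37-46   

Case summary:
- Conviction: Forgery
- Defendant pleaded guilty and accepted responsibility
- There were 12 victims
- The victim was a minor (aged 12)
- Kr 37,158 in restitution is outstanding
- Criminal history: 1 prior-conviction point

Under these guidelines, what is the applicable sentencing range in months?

23-30 months

Base offense level for forgery: 15.
§1 applies: 15 − 2 = 13.
§2 applies (level before this adjustment is 13 < 16, so +1): 13 + 1 = 14.
§3 applies (level before this adjustment is 14 < 17, so +1): 14 + 1 = 15.
§4 applies: 15 + 3 = 18.
Final offense level: 18.
Criminal history: 1 prior point → Category A (0-1).
Level 18 falls in the 17-21 band.
Grid: Level 17-21 × Category A = 23-30 months.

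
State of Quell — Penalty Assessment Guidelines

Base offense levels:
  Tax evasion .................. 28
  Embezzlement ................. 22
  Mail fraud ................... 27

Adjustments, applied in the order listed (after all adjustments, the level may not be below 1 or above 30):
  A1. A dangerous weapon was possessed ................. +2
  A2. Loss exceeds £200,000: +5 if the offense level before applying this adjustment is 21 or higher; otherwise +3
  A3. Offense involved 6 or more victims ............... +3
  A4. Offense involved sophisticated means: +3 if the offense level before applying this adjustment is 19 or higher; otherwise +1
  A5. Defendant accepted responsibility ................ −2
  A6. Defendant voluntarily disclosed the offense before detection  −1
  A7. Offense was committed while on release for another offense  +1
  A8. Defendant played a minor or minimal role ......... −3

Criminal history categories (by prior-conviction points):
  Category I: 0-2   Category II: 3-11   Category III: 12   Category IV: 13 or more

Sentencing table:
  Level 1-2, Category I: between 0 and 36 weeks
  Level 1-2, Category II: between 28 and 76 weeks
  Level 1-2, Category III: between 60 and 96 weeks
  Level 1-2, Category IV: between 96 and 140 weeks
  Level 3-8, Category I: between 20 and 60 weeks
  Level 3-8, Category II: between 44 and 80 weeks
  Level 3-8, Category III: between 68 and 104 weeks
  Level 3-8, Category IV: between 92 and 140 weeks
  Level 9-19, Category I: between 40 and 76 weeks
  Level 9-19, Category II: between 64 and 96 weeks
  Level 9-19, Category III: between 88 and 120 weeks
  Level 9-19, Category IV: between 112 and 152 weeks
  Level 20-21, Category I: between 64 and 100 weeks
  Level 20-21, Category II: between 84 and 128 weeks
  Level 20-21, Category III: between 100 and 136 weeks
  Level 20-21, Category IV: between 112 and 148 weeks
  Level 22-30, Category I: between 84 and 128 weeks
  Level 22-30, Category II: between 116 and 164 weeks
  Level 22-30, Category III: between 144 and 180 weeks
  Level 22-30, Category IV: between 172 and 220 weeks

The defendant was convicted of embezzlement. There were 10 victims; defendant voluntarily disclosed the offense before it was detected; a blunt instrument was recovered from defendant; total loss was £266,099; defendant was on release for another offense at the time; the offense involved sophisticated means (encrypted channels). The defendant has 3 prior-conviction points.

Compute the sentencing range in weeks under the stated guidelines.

116-164 weeks

Base offense level for embezzlement: 22.
A1 applies: 22 + 2 = 24.
A2 applies (level before this adjustment is 24 ≥ 21, so +5): 24 + 5 = 29.
A3 applies: 29 + 3 = 32.
A4 applies (level before this adjustment is 32 ≥ 19, so +3): 32 + 3 = 35.
A5 does not apply.
A6 applies: 35 − 1 = 34.
A7 applies: 34 + 1 = 35.
A8 does not apply.
Level 35 exceeds the maximum of 30; capped at 30.
Final offense level: 30.
Criminal history: 3 prior points → Category II (3-11).
Level 30 falls in the 22-30 band.
Grid: Level 22-30 × Category II = 116-164 weeks.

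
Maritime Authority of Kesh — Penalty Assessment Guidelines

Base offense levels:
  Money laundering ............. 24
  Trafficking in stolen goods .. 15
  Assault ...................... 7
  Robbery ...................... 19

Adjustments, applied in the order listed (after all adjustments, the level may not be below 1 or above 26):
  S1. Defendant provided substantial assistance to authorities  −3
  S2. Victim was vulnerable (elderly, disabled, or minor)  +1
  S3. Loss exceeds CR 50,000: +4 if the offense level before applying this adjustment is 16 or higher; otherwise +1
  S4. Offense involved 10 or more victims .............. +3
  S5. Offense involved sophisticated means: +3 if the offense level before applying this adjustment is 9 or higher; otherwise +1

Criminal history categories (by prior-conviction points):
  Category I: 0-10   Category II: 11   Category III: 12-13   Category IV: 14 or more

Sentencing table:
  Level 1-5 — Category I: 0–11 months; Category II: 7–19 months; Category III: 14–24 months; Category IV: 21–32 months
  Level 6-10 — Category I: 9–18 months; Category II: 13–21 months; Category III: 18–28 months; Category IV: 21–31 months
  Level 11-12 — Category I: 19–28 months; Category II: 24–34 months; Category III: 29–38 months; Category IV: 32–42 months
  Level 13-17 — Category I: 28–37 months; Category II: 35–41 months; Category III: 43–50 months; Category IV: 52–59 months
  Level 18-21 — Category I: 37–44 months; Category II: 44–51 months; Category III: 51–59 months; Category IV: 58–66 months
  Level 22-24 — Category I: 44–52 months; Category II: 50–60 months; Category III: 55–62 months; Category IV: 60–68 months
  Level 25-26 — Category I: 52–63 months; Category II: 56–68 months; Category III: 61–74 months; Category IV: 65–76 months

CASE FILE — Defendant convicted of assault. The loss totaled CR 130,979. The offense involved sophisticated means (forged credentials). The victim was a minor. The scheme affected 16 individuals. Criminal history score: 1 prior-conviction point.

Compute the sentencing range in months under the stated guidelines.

28-37 months

Base offense level for assault: 7.
S1 does not apply.
S2 applies: 7 + 1 = 8.
S3 applies (level before this adjustment is 8 < 16, so +1): 8 + 1 = 9.
S4 applies: 9 + 3 = 12.
S5 applies (level before this adjustment is 12 ≥ 9, so +3): 12 + 3 = 15.
Final offense level: 15.
Criminal history: 1 prior point → Category I (0-10).
Level 15 falls in the 13-17 band.
Grid: Level 13-17 × Category I = 28-37 months.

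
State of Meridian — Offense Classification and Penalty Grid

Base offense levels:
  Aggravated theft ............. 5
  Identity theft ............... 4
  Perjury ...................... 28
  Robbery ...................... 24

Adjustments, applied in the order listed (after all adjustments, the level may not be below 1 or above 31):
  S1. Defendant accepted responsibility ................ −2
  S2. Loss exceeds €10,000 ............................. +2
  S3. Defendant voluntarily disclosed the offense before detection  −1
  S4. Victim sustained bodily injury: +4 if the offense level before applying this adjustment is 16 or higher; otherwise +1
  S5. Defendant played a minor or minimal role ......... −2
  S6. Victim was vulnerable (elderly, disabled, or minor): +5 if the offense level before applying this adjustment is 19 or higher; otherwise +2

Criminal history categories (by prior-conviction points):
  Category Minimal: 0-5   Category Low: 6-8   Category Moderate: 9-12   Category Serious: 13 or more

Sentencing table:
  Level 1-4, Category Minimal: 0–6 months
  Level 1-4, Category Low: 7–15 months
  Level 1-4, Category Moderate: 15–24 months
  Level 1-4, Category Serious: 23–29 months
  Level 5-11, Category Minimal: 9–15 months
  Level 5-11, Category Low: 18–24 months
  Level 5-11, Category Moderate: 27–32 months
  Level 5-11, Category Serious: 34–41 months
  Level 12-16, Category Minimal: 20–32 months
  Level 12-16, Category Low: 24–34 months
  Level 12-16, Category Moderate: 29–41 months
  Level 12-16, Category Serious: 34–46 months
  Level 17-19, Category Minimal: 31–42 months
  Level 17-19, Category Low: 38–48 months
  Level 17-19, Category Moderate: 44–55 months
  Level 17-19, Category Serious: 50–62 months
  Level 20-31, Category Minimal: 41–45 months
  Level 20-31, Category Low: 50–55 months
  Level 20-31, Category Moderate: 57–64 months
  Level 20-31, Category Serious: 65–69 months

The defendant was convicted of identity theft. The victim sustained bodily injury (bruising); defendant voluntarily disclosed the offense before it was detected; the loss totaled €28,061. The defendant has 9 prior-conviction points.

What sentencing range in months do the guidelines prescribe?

27-32 months

Base offense level for identity theft: 4.
S2 applies: 4 + 2 = 6.
S3 applies: 6 − 1 = 5.
S4 applies (level before this adjustment is 5 < 16, so +1): 5 + 1 = 6.
S5 does not apply.
S6 does not apply.
Final offense level: 6.
Criminal history: 9 prior points → Category Moderate (9-12).
Level 6 falls in the 5-11 band.
Grid: Level 5-11 × Category Moderate = 27-32 months.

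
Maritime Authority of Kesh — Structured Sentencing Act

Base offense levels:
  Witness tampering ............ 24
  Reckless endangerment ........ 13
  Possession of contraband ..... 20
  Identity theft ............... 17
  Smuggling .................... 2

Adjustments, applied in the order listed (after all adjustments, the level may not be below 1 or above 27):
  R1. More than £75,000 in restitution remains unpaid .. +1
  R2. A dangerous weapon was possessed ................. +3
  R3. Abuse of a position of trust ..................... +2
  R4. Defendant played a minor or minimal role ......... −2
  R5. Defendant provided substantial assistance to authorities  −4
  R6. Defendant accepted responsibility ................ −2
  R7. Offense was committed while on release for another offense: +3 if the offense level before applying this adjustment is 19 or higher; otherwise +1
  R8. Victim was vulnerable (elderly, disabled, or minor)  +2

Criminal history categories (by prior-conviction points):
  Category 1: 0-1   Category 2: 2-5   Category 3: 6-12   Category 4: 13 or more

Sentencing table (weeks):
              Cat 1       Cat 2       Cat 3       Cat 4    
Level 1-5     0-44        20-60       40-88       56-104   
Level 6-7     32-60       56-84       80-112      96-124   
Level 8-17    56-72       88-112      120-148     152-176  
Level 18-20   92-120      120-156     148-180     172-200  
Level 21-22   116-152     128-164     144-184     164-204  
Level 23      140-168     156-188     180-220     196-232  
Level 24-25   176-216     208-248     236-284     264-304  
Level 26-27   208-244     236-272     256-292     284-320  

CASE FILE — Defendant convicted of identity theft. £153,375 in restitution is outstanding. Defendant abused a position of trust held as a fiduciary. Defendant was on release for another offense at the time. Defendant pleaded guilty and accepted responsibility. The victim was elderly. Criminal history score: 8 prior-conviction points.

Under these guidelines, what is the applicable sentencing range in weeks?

Base offense level for identity theft: 17.
R1 applies: 17 + 1 = 18.
R3 applies: 18 + 2 = 20.
R4 does not apply.
R5 does not apply.
R6 applies: 20 − 2 = 18.
R7 applies (level before this adjustment is 18 < 19, so +1): 18 + 1 = 19.
R8 applies: 19 + 2 = 21.
Final offense level: 21.
Criminal history: 8 prior points → Category 3 (6-12).
Level 21 falls in the 21-22 band.
Grid: Level 21-22 × Category 3 = 144-184 weeks.

144-184 weeks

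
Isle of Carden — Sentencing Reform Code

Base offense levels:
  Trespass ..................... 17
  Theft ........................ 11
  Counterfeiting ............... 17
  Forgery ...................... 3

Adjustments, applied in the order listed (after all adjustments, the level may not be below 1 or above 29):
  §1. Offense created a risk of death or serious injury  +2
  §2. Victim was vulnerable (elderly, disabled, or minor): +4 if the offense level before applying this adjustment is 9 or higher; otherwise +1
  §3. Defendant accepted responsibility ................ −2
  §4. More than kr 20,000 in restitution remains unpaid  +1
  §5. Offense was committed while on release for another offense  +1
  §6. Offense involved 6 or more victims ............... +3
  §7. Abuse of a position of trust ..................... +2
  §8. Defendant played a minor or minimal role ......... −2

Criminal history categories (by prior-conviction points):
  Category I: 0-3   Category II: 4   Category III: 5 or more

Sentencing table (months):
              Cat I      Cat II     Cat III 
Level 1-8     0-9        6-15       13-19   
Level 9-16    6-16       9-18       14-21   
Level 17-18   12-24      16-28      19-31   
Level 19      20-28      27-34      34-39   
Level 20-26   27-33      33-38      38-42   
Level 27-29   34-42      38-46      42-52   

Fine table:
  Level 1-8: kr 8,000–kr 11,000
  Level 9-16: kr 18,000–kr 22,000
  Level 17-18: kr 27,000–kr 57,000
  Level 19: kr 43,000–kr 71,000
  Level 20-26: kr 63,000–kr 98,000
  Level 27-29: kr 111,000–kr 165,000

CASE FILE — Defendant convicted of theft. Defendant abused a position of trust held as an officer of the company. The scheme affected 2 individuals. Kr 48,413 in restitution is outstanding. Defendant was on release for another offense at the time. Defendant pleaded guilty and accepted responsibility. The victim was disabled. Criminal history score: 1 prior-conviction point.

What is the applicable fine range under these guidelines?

kr 27,000–kr 57,000

Base offense level for theft: 11.
§2 applies (level before this adjustment is 11 ≥ 9, so +4): 11 + 4 = 15.
§3 applies: 15 − 2 = 13.
§4 applies: 13 + 1 = 14.
§5 applies: 14 + 1 = 15.
§6 does not apply.
§7 applies: 15 + 2 = 17.
Final offense level: 17.
Level 17 falls in the 17-18 band.
Fine table: Level 17-18 → kr 27,000–kr 57,000.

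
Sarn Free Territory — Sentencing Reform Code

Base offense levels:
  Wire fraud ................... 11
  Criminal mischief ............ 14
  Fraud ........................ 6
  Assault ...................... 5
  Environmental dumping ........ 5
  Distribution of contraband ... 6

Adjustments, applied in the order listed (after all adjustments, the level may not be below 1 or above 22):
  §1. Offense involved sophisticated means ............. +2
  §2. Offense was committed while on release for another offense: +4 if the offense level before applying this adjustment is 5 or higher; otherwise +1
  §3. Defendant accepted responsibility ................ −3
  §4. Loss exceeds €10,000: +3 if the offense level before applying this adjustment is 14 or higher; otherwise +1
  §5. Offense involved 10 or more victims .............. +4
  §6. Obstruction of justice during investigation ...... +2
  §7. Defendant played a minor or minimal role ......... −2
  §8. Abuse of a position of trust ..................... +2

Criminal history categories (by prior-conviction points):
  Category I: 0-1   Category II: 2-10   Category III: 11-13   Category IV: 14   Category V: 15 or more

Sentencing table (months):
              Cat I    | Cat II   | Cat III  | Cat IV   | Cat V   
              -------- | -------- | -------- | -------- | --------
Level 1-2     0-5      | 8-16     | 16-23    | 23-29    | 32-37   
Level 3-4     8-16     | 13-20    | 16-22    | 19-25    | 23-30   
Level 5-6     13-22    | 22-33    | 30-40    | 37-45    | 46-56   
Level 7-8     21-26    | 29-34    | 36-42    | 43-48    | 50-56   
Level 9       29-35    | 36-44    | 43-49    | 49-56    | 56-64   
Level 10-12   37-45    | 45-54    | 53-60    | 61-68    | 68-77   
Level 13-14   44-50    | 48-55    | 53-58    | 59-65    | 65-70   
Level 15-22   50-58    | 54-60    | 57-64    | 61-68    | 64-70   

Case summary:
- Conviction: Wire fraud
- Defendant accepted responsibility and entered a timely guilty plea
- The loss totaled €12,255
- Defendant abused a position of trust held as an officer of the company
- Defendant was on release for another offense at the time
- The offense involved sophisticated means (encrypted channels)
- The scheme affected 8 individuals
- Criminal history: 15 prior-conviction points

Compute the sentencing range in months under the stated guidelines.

Base offense level for wire fraud: 11.
§1 applies: 11 + 2 = 13.
§2 applies (level before this adjustment is 13 ≥ 5, so +4): 13 + 4 = 17.
§3 applies: 17 − 3 = 14.
§4 applies (level before this adjustment is 14 ≥ 14, so +3): 14 + 3 = 17.
§6 does not apply.
§8 applies: 17 + 2 = 19.
Final offense level: 19.
Criminal history: 15 prior points → Category V (15+).
Level 19 falls in the 15-22 band.
Grid: Level 15-22 × Category V = 64-70 months.

64-70 months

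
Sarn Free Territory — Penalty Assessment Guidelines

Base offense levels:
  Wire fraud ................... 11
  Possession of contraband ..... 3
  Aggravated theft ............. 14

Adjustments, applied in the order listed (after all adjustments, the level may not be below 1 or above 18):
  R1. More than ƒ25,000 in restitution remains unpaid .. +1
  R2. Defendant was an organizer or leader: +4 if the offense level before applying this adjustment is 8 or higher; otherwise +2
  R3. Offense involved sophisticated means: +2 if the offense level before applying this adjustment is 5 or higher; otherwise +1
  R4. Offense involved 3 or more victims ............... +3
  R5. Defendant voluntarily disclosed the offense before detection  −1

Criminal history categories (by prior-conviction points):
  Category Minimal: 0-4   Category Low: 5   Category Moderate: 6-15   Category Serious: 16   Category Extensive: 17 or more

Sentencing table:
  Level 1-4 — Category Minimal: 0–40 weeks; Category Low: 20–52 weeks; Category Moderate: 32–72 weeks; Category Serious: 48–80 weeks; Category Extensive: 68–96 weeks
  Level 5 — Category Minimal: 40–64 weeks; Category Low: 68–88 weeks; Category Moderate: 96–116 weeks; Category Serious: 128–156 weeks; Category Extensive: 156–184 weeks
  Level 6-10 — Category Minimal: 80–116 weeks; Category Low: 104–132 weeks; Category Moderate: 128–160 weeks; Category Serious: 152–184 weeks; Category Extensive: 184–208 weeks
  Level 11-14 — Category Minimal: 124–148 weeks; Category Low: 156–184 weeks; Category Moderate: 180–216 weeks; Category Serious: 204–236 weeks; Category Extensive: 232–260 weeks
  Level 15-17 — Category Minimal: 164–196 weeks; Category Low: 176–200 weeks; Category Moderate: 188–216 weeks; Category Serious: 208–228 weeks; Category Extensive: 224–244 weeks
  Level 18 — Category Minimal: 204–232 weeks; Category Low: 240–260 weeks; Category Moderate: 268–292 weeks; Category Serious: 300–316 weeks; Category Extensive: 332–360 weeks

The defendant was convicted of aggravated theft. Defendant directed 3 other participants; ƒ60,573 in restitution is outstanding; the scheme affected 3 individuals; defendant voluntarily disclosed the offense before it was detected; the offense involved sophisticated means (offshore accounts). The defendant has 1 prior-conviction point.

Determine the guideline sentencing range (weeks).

204-232 weeks

Base offense level for aggravated theft: 14.
R1 applies: 14 + 1 = 15.
R2 applies (level before this adjustment is 15 ≥ 8, so +4): 15 + 4 = 19.
R3 applies (level before this adjustment is 19 ≥ 5, so +2): 19 + 2 = 21.
R4 applies: 21 + 3 = 24.
R5 applies: 24 − 1 = 23.
Level 23 exceeds the maximum of 18; capped at 18.
Final offense level: 18.
Criminal history: 1 prior point → Category Minimal (0-4).
Level 18 falls in the 18 band.
Grid: Level 18 × Category Minimal = 204-232 weeks.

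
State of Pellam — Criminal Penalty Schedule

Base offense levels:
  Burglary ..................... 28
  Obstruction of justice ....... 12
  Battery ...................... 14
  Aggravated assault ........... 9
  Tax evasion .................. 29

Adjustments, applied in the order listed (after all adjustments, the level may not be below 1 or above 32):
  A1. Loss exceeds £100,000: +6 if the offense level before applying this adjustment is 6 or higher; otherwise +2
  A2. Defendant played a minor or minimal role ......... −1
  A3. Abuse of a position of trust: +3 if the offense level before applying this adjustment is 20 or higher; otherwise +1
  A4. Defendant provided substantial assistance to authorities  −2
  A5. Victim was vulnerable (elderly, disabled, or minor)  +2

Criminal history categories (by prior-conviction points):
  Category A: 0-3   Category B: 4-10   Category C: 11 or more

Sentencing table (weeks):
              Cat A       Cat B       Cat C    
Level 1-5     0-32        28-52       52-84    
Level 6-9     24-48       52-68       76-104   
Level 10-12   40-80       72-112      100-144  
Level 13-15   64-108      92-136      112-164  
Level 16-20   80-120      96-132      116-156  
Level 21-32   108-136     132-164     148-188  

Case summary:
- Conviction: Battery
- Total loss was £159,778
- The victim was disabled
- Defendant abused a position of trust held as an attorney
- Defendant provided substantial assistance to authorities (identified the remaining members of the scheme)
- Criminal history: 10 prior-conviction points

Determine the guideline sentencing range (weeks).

Base offense level for battery: 14.
A1 applies (level before this adjustment is 14 ≥ 6, so +6): 14 + 6 = 20.
A2 does not apply.
A3 applies (level before this adjustment is 20 ≥ 20, so +3): 20 + 3 = 23.
A4 applies: 23 − 2 = 21.
A5 applies: 21 + 2 = 23.
Final offense level: 23.
Criminal history: 10 prior points → Category B (4-10).
Level 23 falls in the 21-32 band.
Grid: Level 21-32 × Category B = 132-164 weeks.

132-164 weeks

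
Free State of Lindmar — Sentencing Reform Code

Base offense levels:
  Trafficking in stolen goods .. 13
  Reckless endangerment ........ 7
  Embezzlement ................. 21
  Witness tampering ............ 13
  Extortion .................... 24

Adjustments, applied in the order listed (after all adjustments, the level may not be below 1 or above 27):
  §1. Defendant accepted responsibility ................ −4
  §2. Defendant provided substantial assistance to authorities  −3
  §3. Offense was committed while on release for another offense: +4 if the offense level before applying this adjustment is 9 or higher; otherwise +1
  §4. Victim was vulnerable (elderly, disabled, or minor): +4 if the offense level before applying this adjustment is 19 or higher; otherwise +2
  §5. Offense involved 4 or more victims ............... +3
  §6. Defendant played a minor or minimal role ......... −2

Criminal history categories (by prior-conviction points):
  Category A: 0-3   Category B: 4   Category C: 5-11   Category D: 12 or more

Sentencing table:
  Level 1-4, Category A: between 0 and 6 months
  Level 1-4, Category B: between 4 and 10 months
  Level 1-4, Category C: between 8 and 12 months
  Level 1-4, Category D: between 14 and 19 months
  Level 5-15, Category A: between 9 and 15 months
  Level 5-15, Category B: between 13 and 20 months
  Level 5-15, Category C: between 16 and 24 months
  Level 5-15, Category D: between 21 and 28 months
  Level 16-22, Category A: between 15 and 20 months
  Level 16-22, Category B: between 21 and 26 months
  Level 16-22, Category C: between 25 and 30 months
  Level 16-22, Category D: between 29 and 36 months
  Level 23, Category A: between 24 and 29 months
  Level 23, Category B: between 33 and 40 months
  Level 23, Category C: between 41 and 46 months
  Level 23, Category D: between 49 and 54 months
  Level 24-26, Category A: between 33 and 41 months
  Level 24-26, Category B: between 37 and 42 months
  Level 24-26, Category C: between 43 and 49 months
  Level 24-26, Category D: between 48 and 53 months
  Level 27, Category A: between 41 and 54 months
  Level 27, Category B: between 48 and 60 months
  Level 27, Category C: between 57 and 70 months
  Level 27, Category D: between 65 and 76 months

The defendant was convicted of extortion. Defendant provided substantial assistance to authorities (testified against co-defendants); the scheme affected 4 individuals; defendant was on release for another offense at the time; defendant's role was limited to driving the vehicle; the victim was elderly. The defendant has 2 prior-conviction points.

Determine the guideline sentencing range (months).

Base offense level for extortion: 24.
§1 does not apply.
§2 applies: 24 − 3 = 21.
§3 applies (level before this adjustment is 21 ≥ 9, so +4): 21 + 4 = 25.
§4 applies (level before this adjustment is 25 ≥ 19, so +4): 25 + 4 = 29.
§5 applies: 29 + 3 = 32.
§6 applies: 32 − 2 = 30.
Level 30 exceeds the maximum of 27; capped at 27.
Final offense level: 27.
Criminal history: 2 prior points → Category A (0-3).
Level 27 falls in the 27 band.
Grid: Level 27 × Category A = 41-54 months.

41-54 months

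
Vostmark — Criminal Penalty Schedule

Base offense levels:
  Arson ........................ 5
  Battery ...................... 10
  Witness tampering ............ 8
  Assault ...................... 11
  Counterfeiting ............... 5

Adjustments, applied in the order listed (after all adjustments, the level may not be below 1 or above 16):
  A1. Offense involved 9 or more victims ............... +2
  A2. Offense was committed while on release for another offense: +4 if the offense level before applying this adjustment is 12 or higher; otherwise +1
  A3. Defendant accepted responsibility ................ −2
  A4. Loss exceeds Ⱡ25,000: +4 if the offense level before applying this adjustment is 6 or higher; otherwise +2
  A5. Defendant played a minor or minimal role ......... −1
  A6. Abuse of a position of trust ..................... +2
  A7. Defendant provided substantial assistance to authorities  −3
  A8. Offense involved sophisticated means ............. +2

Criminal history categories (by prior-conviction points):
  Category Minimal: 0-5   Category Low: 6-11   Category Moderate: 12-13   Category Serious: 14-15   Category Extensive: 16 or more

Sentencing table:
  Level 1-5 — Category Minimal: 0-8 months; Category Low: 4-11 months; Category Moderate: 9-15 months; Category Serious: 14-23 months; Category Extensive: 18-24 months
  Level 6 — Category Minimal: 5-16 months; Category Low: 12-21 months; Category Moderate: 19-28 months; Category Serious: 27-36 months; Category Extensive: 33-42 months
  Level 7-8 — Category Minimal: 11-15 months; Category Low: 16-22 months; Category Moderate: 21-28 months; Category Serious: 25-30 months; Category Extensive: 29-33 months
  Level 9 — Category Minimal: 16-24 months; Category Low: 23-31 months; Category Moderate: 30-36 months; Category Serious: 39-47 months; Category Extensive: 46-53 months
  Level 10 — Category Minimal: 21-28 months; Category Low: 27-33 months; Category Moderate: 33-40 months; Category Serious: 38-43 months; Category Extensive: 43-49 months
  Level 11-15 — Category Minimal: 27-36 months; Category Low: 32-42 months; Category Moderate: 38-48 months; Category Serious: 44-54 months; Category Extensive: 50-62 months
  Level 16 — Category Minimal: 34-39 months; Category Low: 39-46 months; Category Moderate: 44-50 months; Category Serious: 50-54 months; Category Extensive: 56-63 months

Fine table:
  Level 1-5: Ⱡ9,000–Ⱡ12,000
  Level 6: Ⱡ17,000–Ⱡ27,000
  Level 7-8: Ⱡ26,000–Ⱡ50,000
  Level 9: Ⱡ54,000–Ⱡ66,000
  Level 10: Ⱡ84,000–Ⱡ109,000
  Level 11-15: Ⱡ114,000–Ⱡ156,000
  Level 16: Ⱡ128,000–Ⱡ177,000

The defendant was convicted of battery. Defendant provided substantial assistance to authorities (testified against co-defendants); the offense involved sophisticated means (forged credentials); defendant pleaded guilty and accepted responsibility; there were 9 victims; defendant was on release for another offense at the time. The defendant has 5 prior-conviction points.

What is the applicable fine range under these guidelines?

Base offense level for battery: 10.
A1 applies: 10 + 2 = 12.
A2 applies (level before this adjustment is 12 ≥ 12, so +4): 12 + 4 = 16.
A3 applies: 16 − 2 = 14.
A5 does not apply.
A7 applies: 14 − 3 = 11.
A8 applies: 11 + 2 = 13.
Final offense level: 13.
Level 13 falls in the 11-15 band.
Fine table: Level 11-15 → Ⱡ114,000–Ⱡ156,000.

Ⱡ114,000–Ⱡ156,000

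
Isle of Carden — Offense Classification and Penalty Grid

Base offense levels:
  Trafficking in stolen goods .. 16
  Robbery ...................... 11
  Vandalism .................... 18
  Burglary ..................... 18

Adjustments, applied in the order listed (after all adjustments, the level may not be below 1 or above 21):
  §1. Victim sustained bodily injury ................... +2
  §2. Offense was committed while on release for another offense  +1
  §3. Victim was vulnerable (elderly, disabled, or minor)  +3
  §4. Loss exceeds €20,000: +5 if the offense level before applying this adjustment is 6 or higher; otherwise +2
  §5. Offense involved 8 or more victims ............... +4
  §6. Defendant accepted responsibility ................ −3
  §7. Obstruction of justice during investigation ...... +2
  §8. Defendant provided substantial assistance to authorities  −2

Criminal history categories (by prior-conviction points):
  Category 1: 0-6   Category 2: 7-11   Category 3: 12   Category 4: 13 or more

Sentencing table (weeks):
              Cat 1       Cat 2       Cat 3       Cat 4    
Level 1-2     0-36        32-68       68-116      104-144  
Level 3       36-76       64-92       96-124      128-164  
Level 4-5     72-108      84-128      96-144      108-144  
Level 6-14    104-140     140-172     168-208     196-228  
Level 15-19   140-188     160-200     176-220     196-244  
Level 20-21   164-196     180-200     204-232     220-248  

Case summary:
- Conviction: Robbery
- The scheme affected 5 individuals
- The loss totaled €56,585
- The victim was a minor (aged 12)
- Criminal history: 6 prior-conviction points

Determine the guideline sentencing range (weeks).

Base offense level for robbery: 11.
§1 does not apply.
§2 does not apply.
§3 applies: 11 + 3 = 14.
§4 applies (level before this adjustment is 14 ≥ 6, so +5): 14 + 5 = 19.
§5 does not apply.
§6 does not apply.
§8 does not apply.
Final offense level: 19.
Criminal history: 6 prior points → Category 1 (0-6).
Level 19 falls in the 15-19 band.
Grid: Level 15-19 × Category 1 = 140-188 weeks.

140-188 weeks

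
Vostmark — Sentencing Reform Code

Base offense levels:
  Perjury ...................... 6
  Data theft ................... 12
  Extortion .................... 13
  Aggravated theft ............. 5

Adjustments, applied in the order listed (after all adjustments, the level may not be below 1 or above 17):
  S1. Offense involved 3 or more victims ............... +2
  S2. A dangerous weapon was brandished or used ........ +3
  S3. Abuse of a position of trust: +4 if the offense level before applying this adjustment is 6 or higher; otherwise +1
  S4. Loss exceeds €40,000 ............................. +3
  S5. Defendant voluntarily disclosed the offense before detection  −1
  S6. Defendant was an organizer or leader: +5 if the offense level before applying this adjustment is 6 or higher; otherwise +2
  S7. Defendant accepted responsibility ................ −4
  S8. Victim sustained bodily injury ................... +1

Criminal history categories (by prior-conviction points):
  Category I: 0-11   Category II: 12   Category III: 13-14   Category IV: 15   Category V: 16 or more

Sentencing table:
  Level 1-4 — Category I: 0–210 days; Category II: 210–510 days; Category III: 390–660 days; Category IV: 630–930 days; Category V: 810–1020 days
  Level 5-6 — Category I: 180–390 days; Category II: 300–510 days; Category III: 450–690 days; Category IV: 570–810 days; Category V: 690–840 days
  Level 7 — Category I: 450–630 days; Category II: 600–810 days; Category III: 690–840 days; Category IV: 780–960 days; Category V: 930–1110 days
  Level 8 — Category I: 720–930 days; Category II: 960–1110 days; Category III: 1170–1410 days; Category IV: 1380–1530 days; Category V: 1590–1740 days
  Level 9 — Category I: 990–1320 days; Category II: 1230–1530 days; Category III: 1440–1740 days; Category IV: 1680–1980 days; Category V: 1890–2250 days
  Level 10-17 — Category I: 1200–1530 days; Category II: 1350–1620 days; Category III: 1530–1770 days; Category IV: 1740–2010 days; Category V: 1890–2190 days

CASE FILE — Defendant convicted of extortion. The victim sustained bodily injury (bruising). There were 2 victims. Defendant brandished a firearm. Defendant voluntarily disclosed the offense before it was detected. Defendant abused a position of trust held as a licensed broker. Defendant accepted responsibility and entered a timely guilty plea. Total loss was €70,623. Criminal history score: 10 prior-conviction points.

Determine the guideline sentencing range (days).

Base offense level for extortion: 13.
S1 does not apply.
S2 applies: 13 + 3 = 16.
S3 applies (level before this adjustment is 16 ≥ 6, so +4): 16 + 4 = 20.
S4 applies: 20 + 3 = 23.
S5 applies: 23 − 1 = 22.
S6 does not apply.
S7 applies: 22 − 4 = 18.
S8 applies: 18 + 1 = 19.
Level 19 exceeds the maximum of 17; capped at 17.
Final offense level: 17.
Criminal history: 10 prior points → Category I (0-11).
Level 17 falls in the 10-17 band.
Grid: Level 10-17 × Category I = 1200-1530 days.

1200-1530 days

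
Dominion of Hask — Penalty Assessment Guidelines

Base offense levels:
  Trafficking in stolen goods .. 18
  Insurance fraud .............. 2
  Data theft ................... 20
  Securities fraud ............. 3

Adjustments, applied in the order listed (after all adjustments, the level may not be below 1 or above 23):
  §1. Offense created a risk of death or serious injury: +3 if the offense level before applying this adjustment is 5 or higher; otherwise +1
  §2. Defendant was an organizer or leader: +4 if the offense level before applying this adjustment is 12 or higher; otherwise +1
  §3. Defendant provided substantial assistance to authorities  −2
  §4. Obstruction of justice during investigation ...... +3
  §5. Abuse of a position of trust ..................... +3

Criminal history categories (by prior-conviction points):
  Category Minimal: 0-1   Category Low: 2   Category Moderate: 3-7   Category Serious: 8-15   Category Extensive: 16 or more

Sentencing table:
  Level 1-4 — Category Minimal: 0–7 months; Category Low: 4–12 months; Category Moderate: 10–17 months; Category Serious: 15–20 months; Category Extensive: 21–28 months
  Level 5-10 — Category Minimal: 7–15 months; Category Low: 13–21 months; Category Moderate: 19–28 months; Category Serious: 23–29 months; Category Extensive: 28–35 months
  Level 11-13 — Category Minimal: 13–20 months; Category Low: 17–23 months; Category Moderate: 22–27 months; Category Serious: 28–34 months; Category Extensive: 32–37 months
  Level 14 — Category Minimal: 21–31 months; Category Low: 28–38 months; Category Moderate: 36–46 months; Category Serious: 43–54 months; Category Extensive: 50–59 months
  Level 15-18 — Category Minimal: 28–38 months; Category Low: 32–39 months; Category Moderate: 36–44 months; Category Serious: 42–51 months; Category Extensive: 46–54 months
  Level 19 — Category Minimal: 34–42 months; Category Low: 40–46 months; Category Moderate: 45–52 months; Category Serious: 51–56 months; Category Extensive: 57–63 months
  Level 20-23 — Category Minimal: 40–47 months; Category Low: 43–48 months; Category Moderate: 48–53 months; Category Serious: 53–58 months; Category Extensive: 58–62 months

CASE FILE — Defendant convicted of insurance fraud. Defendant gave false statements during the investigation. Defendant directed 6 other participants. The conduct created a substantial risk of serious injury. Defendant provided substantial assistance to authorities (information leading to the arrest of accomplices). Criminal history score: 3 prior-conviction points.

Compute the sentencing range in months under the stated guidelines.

Base offense level for insurance fraud: 2.
§1 applies (level before this adjustment is 2 < 5, so +1): 2 + 1 = 3.
§2 applies (level before this adjustment is 3 < 12, so +1): 3 + 1 = 4.
§3 applies: 4 − 2 = 2.
§4 applies: 2 + 3 = 5.
Final offense level: 5.
Criminal history: 3 prior points → Category Moderate (3-7).
Level 5 falls in the 5-10 band.
Grid: Level 5-10 × Category Moderate = 19-28 months.

19-28 months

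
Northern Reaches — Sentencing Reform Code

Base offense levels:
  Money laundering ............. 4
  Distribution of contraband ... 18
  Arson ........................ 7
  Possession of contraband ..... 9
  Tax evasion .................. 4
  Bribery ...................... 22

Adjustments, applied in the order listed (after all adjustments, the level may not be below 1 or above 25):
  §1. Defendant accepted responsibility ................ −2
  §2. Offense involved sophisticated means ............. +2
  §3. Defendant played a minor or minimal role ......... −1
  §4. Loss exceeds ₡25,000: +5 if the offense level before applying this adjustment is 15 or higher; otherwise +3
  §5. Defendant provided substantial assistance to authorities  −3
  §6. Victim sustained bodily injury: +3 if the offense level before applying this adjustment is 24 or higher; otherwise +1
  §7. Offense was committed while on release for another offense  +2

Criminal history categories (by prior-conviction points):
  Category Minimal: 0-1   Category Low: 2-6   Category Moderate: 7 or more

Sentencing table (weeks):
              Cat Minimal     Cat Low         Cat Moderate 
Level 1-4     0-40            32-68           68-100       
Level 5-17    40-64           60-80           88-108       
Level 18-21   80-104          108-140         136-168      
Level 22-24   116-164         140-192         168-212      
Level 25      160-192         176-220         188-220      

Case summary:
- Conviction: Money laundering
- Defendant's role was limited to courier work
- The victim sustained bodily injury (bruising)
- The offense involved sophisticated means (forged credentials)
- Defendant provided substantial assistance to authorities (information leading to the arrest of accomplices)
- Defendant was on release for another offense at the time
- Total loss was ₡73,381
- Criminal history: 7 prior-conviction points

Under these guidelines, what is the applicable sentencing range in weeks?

88-108 weeks

Base offense level for money laundering: 4.
§2 applies: 4 + 2 = 6.
§3 applies: 6 − 1 = 5.
§4 applies (level before this adjustment is 5 < 15, so +3): 5 + 3 = 8.
§5 applies: 8 − 3 = 5.
§6 applies (level before this adjustment is 5 < 24, so +1): 5 + 1 = 6.
§7 applies: 6 + 2 = 8.
Final offense level: 8.
Criminal history: 7 prior points → Category Moderate (7+).
Level 8 falls in the 5-17 band.
Grid: Level 5-17 × Category Moderate = 88-108 weeks.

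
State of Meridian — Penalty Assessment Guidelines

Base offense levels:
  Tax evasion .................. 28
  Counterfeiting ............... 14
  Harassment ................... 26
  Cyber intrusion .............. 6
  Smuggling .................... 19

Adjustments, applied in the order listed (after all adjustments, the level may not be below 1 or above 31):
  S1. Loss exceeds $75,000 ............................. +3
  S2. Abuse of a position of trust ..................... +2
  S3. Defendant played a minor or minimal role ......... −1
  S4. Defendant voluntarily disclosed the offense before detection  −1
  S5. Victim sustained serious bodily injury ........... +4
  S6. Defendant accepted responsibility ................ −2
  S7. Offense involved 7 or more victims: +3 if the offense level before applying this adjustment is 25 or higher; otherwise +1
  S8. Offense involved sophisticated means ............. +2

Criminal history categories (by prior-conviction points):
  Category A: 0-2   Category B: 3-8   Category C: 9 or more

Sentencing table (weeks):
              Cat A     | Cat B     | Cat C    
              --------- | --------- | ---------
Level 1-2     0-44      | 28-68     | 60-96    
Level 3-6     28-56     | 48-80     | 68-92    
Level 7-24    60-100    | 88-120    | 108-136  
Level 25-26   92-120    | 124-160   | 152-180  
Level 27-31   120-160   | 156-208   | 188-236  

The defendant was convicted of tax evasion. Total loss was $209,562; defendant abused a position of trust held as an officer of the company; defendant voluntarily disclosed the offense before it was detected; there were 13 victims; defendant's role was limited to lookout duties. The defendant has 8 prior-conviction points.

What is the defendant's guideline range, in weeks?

156-208 weeks

Base offense level for tax evasion: 28.
S1 applies: 28 + 3 = 31.
S2 applies: 31 + 2 = 33.
S3 applies: 33 − 1 = 32.
S4 applies: 32 − 1 = 31.
S6 does not apply.
S7 applies (level before this adjustment is 31 ≥ 25, so +3): 31 + 3 = 34.
Level 34 exceeds the maximum of 31; capped at 31.
Final offense level: 31.
Criminal history: 8 prior points → Category B (3-8).
Level 31 falls in the 27-31 band.
Grid: Level 27-31 × Category B = 156-208 weeks.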